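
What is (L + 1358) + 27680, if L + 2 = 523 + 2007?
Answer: 31566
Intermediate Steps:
L = 2528 (L = -2 + (523 + 2007) = -2 + 2530 = 2528)
(L + 1358) + 27680 = (2528 + 1358) + 27680 = 3886 + 27680 = 31566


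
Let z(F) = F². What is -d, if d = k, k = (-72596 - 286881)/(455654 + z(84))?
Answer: 359477/462710 ≈ 0.77689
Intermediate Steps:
k = -359477/462710 (k = (-72596 - 286881)/(455654 + 84²) = -359477/(455654 + 7056) = -359477/462710 ≈ -0.77689)
d = -359477/462710 ≈ -0.77689
-d = -1*(-359477/462710) = 359477/462710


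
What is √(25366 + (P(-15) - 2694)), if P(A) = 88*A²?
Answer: 2*√10618 ≈ 206.09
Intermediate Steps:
√(25366 + (P(-15) - 2694)) = √(25366 + (88*(-15)² - 2694)) = √(25366 + (88*225 - 2694)) = √(25366 + (19800 - 2694)) = √(25366 + 17106) = √42472 = 2*√10618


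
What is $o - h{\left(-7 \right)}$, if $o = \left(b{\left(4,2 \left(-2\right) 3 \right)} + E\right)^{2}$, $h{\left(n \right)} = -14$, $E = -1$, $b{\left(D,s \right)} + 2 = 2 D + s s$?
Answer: $22215$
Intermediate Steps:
$b{\left(D,s \right)} = -2 + s^{2} + 2 D$ ($b{\left(D,s \right)} = -2 + \left(2 D + s s\right) = -2 + \left(2 D + s^{2}\right) = -2 + \left(s^{2} + 2 D\right) = -2 + s^{2} + 2 D$)
$o = 22201$ ($o = \left(\left(-2 + \left(2 \left(-2\right) 3\right)^{2} + 2 \cdot 4\right) - 1\right)^{2} = \left(\left(-2 + \left(\left(-4\right) 3\right)^{2} + 8\right) - 1\right)^{2} = \left(\left(-2 + \left(-12\right)^{2} + 8\right) - 1\right)^{2} = \left(\left(-2 + 144 + 8\right) - 1\right)^{2} = \left(150 - 1\right)^{2} = 149^{2} = 22201$)
$o - h{\left(-7 \right)} = 22201 - -14 = 22201 + 14 = 22215$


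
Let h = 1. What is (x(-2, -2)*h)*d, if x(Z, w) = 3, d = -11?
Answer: -33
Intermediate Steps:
(x(-2, -2)*h)*d = (3*1)*(-11) = 3*(-11) = -33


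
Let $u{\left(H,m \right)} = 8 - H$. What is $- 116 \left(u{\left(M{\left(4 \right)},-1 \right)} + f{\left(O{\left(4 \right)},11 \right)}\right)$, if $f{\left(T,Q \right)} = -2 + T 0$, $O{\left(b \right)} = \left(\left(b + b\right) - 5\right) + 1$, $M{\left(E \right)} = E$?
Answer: $-232$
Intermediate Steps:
$O{\left(b \right)} = -4 + 2 b$ ($O{\left(b \right)} = \left(2 b - 5\right) + 1 = \left(-5 + 2 b\right) + 1 = -4 + 2 b$)
$f{\left(T,Q \right)} = -2$ ($f{\left(T,Q \right)} = -2 + 0 = -2$)
$- 116 \left(u{\left(M{\left(4 \right)},-1 \right)} + f{\left(O{\left(4 \right)},11 \right)}\right) = - 116 \left(\left(8 - 4\right) - 2\right) = - 116 \left(4 - 2\right) = \left(-116\right) 2 = -232$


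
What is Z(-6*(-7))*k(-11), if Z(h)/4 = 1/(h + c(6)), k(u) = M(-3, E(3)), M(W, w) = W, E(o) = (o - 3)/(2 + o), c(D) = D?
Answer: -¼ ≈ -0.25000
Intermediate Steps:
E(o) = (-3 + o)/(2 + o)
k(u) = -3
Z(h) = 4/(6 + h) (Z(h) = 4/(h + 6) = 4/(6 + h))
Z(-6*(-7))*k(-11) = (4/(6 - 6*(-7)))*(-3) = (4/(6 - 1*(-42)))*(-3) = (4/(6 + 42))*(-3) = (4/48)*(-3) = (4*(1/48))*(-3) = (1/12)*(-3) = -¼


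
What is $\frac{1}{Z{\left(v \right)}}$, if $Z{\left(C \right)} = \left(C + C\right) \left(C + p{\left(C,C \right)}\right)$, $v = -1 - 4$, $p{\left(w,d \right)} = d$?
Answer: $\frac{1}{100} \approx 0.01$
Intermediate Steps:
$v = -5$ ($v = -1 - 4 = -5$)
$Z{\left(C \right)} = 4 C^{2}$ ($Z{\left(C \right)} = \left(C + C\right) \left(C + C\right) = 2 C 2 C = 4 C^{2}$)
$\frac{1}{Z{\left(v \right)}} = \frac{1}{4 \left(-5\right)^{2}} = \frac{1}{4 \cdot 25} = \frac{1}{100}$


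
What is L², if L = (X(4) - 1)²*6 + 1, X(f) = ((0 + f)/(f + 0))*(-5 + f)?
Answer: 625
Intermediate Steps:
X(f) = -5 + f (X(f) = (f/f)*(-5 + f) = 1*(-5 + f) = -5 + f)
L = 25 (L = ((-5 + 4) - 1)²*6 + 1 = (-1 - 1)²*6 + 1 = (-2)²*6 + 1 = 4*6 + 1 = 24 + 1 = 25)
L² = 25² = 625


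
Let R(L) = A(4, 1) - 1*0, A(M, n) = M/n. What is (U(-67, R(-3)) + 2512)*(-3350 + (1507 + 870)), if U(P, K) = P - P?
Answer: -2444176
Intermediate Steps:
R(L) = 4 (R(L) = 4/1 - 1*0 = 4*1 + 0 = 4 + 0 = 4)
U(P, K) = 0
(U(-67, R(-3)) + 2512)*(-3350 + (1507 + 870)) = (0 + 2512)*(-3350 + (1507 + 870)) = 2512*(-3350 + 2377) = 2512*(-973) = -2444176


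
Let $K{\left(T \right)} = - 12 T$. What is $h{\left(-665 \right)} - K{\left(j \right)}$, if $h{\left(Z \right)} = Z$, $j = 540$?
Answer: $5815$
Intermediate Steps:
$h{\left(-665 \right)} - K{\left(j \right)} = -665 - \left(-12\right) 540 = -665 - -6480 = -665 + 6480 = 5815$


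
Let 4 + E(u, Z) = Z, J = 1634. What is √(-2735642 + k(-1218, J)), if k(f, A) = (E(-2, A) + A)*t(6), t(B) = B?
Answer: I*√2716058 ≈ 1648.0*I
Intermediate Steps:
E(u, Z) = -4 + Z
k(f, A) = -24 + 12*A (k(f, A) = ((-4 + A) + A)*6 = (-4 + 2*A)*6 = -24 + 12*A)
√(-2735642 + k(-1218, J)) = √(-2735642 + (-24 + 12*1634)) = √(-2735642 + (-24 + 19608)) = √(-2735642 + 19584) = √(-2716058) = I*√2716058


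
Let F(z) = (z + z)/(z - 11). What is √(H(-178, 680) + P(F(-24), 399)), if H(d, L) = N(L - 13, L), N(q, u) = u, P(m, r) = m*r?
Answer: 2*√7670/5 ≈ 35.031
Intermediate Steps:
F(z) = 2*z/(-11 + z) (F(z) = (2*z)/(-11 + z) = 2*z/(-11 + z))
H(d, L) = L
√(H(-178, 680) + P(F(-24), 399)) = √(680 + (2*(-24)/(-11 - 24))*399) = √(680 + (2*(-24)/(-35))*399) = √(680 + (2*(-24)*(-1/35))*399) = √(680 + (48/35)*399) = √(680 + 2736/5) = √(6136/5) = 2*√7670/5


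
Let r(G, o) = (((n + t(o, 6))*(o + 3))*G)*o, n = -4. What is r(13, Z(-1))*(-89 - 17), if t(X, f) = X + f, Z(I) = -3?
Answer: 0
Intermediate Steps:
r(G, o) = G*o*(2 + o)*(3 + o) (r(G, o) = (((-4 + (o + 6))*(o + 3))*G)*o = (((-4 + (6 + o))*(3 + o))*G)*o = (((2 + o)*(3 + o))*G)*o = (G*(2 + o)*(3 + o))*o = G*o*(2 + o)*(3 + o))
r(13, Z(-1))*(-89 - 17) = (13*(-3)*(6 - 1*(-3) - 3*(6 - 3)))*(-89 - 17) = (13*(-3)*(6 + 3 - 3*3))*(-106) = (13*(-3)*(6 + 3 - 9))*(-106) = (13*(-3)*0)*(-106) = 0*(-106) = 0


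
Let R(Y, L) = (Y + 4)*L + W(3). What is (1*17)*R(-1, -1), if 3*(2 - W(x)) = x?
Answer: -34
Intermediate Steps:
W(x) = 2 - x/3
R(Y, L) = 1 + L*(4 + Y) (R(Y, L) = (Y + 4)*L + (2 - 1/3*3) = (4 + Y)*L + (2 - 1) = L*(4 + Y) + 1 = 1 + L*(4 + Y))
(1*17)*R(-1, -1) = (1*17)*(1 + 4*(-1) - 1*(-1)) = 17*(1 - 4 + 1) = 17*(-2) = -34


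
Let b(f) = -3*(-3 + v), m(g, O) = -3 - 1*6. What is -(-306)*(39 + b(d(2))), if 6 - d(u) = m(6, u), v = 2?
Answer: 12852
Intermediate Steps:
m(g, O) = -9 (m(g, O) = -3 - 6 = -9)
d(u) = 15 (d(u) = 6 - 1*(-9) = 6 + 9 = 15)
b(f) = 3 (b(f) = -3*(-3 + 2) = -3*(-1) = 3)
-(-306)*(39 + b(d(2))) = -(-306)*(39 + 3) = -(-306)*42 = -306*(-42) = 12852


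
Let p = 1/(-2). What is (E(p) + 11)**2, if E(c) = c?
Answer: 441/4 ≈ 110.25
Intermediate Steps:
p = -1/2 (p = 1*(-1/2) = -1/2 ≈ -0.50000)
(E(p) + 11)**2 = (-1/2 + 11)**2 = (21/2)**2 = 441/4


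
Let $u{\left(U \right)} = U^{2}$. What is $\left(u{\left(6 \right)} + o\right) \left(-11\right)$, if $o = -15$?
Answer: $-231$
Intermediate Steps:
$\left(u{\left(6 \right)} + o\right) \left(-11\right) = \left(6^{2} - 15\right) \left(-11\right) = \left(36 - 15\right) \left(-11\right) = 21 \left(-11\right) = -231$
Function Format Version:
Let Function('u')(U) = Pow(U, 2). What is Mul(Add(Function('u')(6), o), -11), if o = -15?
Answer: -231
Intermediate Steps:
Mul(Add(Function('u')(6), o), -11) = Mul(Add(Pow(6, 2), -15), -11) = Mul(Add(36, -15), -11) = Mul(21, -11) = -231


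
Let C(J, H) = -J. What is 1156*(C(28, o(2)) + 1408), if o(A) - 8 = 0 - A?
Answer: 1595280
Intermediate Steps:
o(A) = 8 - A (o(A) = 8 + (0 - A) = 8 - A)
1156*(C(28, o(2)) + 1408) = 1156*(-1*28 + 1408) = 1156*(-28 + 1408) = 1156*1380 = 1595280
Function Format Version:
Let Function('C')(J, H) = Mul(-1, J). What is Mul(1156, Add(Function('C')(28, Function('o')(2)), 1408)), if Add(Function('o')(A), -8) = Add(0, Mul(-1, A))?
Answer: 1595280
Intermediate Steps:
Function('o')(A) = Add(8, Mul(-1, A)) (Function('o')(A) = Add(8, Add(0, Mul(-1, A))) = Add(8, Mul(-1, A)))
Mul(1156, Add(Function('C')(28, Function('o')(2)), 1408)) = Mul(1156, Add(Mul(-1, 28), 1408)) = Mul(1156, Add(-28, 1408)) = Mul(1156, 1380) = 1595280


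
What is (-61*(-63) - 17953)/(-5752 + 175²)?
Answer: -14110/24873 ≈ -0.56728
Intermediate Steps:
(-61*(-63) - 17953)/(-5752 + 175²) = (3843 - 17953)/(-5752 + 30625) = -14110/24873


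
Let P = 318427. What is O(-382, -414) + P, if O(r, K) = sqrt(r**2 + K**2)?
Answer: 318427 + 2*sqrt(79330) ≈ 3.1899e+5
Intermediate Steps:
O(r, K) = sqrt(K**2 + r**2)
O(-382, -414) + P = sqrt((-414)**2 + (-382)**2) + 318427 = sqrt(171396 + 145924) + 318427 = sqrt(317320) + 318427 = 2*sqrt(79330) + 318427 = 318427 + 2*sqrt(79330)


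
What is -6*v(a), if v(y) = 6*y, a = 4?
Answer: -144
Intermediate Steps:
-6*v(a) = -36*4 = -6*24 = -144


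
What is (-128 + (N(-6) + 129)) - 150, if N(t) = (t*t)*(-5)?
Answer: -329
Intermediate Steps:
N(t) = -5*t² (N(t) = t²*(-5) = -5*t²)
(-128 + (N(-6) + 129)) - 150 = (-128 + (-5*(-6)² + 129)) - 150 = (-128 + (-5*36 + 129)) - 150 = (-128 + (-180 + 129)) - 150 = (-128 - 51) - 150 = -179 - 150 = -329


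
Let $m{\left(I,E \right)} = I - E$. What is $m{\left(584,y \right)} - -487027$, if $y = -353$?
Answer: $487964$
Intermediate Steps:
$m{\left(584,y \right)} - -487027 = \left(584 - -353\right) - -487027 = \left(584 + 353\right) + 487027 = 937 + 487027 = 487964$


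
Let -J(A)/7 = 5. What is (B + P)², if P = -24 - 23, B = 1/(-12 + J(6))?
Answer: 4884100/2209 ≈ 2211.0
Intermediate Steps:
J(A) = -35 (J(A) = -7*5 = -35)
B = -1/47 (B = 1/(-12 - 35) = 1/(-47) = -1/47 ≈ -0.021277)
P = -47
(B + P)² = (-1/47 - 47)² = (-2210/47)² = 4884100/2209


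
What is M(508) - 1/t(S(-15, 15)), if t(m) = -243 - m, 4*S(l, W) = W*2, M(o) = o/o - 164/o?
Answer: 43340/63627 ≈ 0.68116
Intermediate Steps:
M(o) = 1 - 164/o
S(l, W) = W/2 (S(l, W) = (W*2)/4 = (2*W)/4 = W/2)
M(508) - 1/t(S(-15, 15)) = (-164 + 508)/508 - 1/(-243 - 15/2) = (1/508)*344 - 1/(-243 - 1*15/2) = 86/127 - 1/(-243 - 15/2) = 86/127 - 1/(-501/2) = 86/127 - 1*(-2/501) = 86/127 + 2/501 = 43340/63627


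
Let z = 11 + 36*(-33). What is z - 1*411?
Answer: -1588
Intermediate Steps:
z = -1177 (z = 11 - 1188 = -1177)
z - 1*411 = -1177 - 1*411 = -1177 - 411 = -1588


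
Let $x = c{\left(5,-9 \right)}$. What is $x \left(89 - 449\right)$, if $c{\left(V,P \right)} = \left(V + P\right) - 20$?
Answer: $8640$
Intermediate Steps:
$c{\left(V,P \right)} = -20 + P + V$ ($c{\left(V,P \right)} = \left(P + V\right) - 20 = -20 + P + V$)
$x = -24$ ($x = -20 - 9 + 5 = -24$)
$x \left(89 - 449\right) = - 24 \left(89 - 449\right) = \left(-24\right) \left(-360\right) = 8640$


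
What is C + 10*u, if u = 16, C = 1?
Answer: 161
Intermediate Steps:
C + 10*u = 1 + 10*16 = 1 + 160 = 161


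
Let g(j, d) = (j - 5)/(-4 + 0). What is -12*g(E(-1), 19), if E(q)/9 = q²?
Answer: 12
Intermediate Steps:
E(q) = 9*q²
g(j, d) = 5/4 - j/4 (g(j, d) = (-5 + j)/(-4) = (-5 + j)*(-¼) = 5/4 - j/4)
-12*g(E(-1), 19) = -12*(5/4 - 9*(-1)²/4) = -12*(5/4 - 9/4) = -12*(-1) = 12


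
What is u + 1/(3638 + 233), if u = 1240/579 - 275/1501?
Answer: 83409736/42584871 ≈ 1.9587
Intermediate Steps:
u = 1702015/869079 (u = 1240*(1/579) - 275*1/1501 = 1240/579 - 275/1501 = 1702015/869079 ≈ 1.9584)
u + 1/(3638 + 233) = 1702015/869079 + 1/(3638 + 233) = 1702015/869079 + 1/3871 = 83409736/42584871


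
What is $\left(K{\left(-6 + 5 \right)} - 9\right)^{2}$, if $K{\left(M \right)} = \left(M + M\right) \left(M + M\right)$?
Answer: $25$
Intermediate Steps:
$K{\left(M \right)} = 4 M^{2}$ ($K{\left(M \right)} = 2 M 2 M = 4 M^{2}$)
$\left(K{\left(-6 + 5 \right)} - 9\right)^{2} = \left(4 \left(-6 + 5\right)^{2} - 9\right)^{2} = \left(4 \left(-1\right)^{2} - 9\right)^{2} = \left(4 \cdot 1 - 9\right)^{2} = \left(4 - 9\right)^{2} = \left(-5\right)^{2} = 25$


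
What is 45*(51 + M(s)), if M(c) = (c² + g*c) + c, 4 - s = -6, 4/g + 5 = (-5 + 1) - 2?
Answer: 77895/11 ≈ 7081.4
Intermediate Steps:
g = -4/11 (g = 4/(-5 + ((-5 + 1) - 2)) = 4/(-5 + (-4 - 2)) = 4/(-5 - 6) = 4/(-11) = 4*(-1/11) = -4/11 ≈ -0.36364)
s = 10 (s = 4 - 1*(-6) = 4 + 6 = 10)
M(c) = c² + 7*c/11 (M(c) = (c² - 4*c/11) + c = c² + 7*c/11)
45*(51 + M(s)) = 45*(51 + (1/11)*10*(7 + 11*10)) = 45*(51 + (1/11)*10*(7 + 110)) = 45*(51 + (1/11)*10*117) = 45*(51 + 1170/11) = 45*(1731/11) = 77895/11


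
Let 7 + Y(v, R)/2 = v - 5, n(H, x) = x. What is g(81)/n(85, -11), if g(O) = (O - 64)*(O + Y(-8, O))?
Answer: -697/11 ≈ -63.364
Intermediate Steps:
Y(v, R) = -24 + 2*v (Y(v, R) = -14 + 2*(v - 5) = -14 + 2*(-5 + v) = -14 + (-10 + 2*v) = -24 + 2*v)
g(O) = (-64 + O)*(-40 + O) (g(O) = (O - 64)*(O + (-24 + 2*(-8))) = (-64 + O)*(O + (-24 - 16)) = (-64 + O)*(O - 40) = (-64 + O)*(-40 + O))
g(81)/n(85, -11) = (2560 + 81² - 104*81)/(-11) = (2560 + 6561 - 8424)*(-1/11) = 697*(-1/11) = -697/11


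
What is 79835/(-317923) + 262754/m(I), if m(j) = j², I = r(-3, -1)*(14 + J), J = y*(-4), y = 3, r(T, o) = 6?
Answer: 41762021851/22890456 ≈ 1824.4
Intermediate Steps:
J = -12 (J = 3*(-4) = -12)
I = 12 (I = 6*(14 - 12) = 6*2 = 12)
79835/(-317923) + 262754/m(I) = 79835/(-317923) + 262754/(12²) = 79835*(-1/317923) + 262754/144 = -79835/317923 + 262754*(1/144) = -79835/317923 + 131377/72 = 41762021851/22890456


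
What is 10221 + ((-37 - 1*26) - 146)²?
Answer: 53902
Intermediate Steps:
10221 + ((-37 - 1*26) - 146)² = 10221 + ((-37 - 26) - 146)² = 10221 + (-63 - 146)² = 10221 + (-209)² = 10221 + 43681 = 53902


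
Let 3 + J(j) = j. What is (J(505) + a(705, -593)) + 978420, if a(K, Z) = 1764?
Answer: 980686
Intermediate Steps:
J(j) = -3 + j
(J(505) + a(705, -593)) + 978420 = ((-3 + 505) + 1764) + 978420 = (502 + 1764) + 978420 = 2266 + 978420 = 980686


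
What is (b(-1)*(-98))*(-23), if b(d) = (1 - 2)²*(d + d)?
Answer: -4508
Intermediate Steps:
b(d) = 2*d (b(d) = (-1)²*(2*d) = 1*(2*d) = 2*d)
(b(-1)*(-98))*(-23) = ((2*(-1))*(-98))*(-23) = -2*(-98)*(-23) = 196*(-23) = -4508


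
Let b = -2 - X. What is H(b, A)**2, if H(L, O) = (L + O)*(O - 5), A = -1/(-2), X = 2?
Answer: 3969/16 ≈ 248.06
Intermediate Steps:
A = 1/2 (A = -1*(-1/2) = 1/2 ≈ 0.50000)
b = -4 (b = -2 - 1*2 = -2 - 2 = -4)
H(L, O) = (-5 + O)*(L + O) (H(L, O) = (L + O)*(-5 + O) = (-5 + O)*(L + O))
H(b, A)**2 = ((1/2)**2 - 5*(-4) - 5*1/2 - 4*1/2)**2 = (1/4 + 20 - 5/2 - 2)**2 = (63/4)**2 = 3969/16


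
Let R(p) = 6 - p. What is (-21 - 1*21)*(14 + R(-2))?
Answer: -924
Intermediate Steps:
(-21 - 1*21)*(14 + R(-2)) = (-21 - 1*21)*(14 + (6 - 1*(-2))) = (-21 - 21)*(14 + (6 + 2)) = -42*(14 + 8) = -42*22 = -924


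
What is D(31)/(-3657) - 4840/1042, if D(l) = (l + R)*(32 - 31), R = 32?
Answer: -2960921/635099 ≈ -4.6621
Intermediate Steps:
D(l) = 32 + l (D(l) = (l + 32)*(32 - 31) = (32 + l)*1 = 32 + l)
D(31)/(-3657) - 4840/1042 = (32 + 31)/(-3657) - 4840/1042 = 63*(-1/3657) - 4840*1/1042 = -21/1219 - 2420/521 = -2960921/635099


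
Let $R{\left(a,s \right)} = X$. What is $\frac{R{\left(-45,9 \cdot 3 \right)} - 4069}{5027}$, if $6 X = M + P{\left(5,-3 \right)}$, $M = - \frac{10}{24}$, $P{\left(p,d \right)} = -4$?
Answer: $- \frac{293021}{361944} \approx -0.80958$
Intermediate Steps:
$M = - \frac{5}{12}$ ($M = \left(-10\right) \frac{1}{24} = - \frac{5}{12} \approx -0.41667$)
$X = - \frac{53}{72}$ ($X = \frac{- \frac{5}{12} - 4}{6} = \frac{1}{6} \left(- \frac{53}{12}\right) = - \frac{53}{72} \approx -0.73611$)
$R{\left(a,s \right)} = - \frac{53}{72}$
$\frac{R{\left(-45,9 \cdot 3 \right)} - 4069}{5027} = \frac{- \frac{53}{72} - 4069}{5027} = \left(- \frac{53}{72} - 4069\right) \frac{1}{5027} = \left(- \frac{293021}{72}\right) \frac{1}{5027} = - \frac{293021}{361944}$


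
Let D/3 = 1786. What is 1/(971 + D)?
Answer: 1/6329 ≈ 0.00015800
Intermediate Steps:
D = 5358 (D = 3*1786 = 5358)
1/(971 + D) = 1/(971 + 5358) = 1/6329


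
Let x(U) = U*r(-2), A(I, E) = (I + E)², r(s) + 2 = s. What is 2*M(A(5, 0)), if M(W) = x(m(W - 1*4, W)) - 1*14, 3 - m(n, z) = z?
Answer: 148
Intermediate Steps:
r(s) = -2 + s
m(n, z) = 3 - z
A(I, E) = (E + I)²
x(U) = -4*U (x(U) = U*(-2 - 2) = U*(-4) = -4*U)
M(W) = -26 + 4*W (M(W) = -4*(3 - W) - 1*14 = (-12 + 4*W) - 14 = -26 + 4*W)
2*M(A(5, 0)) = 2*(-26 + 4*(0 + 5)²) = 2*(-26 + 4*5²) = 2*(-26 + 4*25) = 2*(-26 + 100) = 2*74 = 148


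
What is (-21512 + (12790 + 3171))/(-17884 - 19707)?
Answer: 5551/37591 ≈ 0.14767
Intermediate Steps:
(-21512 + (12790 + 3171))/(-17884 - 19707) = (-21512 + 15961)/(-37591) = -5551*(-1/37591) = 5551/37591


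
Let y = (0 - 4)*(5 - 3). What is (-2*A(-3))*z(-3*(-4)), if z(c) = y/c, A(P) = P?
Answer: -4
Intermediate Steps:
y = -8 (y = -4*2 = -8)
z(c) = -8/c
(-2*A(-3))*z(-3*(-4)) = (-2*(-3))*(-8/((-3*(-4)))) = 6*(-8/12) = 6*(-8*1/12) = 6*(-⅔) = -4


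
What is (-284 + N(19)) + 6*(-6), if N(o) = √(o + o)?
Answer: -320 + √38 ≈ -313.84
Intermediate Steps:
N(o) = √2*√o (N(o) = √(2*o) = √2*√o)
(-284 + N(19)) + 6*(-6) = (-284 + √2*√19) + 6*(-6) = (-284 + √38) - 36 = -320 + √38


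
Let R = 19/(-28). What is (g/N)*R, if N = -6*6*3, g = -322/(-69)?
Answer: 19/648 ≈ 0.029321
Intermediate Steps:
g = 14/3 (g = -322*(-1/69) = 14/3 ≈ 4.6667)
N = -108 (N = -36*3 = -108)
R = -19/28 (R = 19*(-1/28) = -19/28 ≈ -0.67857)
(g/N)*R = ((14/3)/(-108))*(-19/28) = ((14/3)*(-1/108))*(-19/28) = -7/162*(-19/28) = 19/648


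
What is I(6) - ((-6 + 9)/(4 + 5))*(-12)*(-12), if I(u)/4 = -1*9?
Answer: -84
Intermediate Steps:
I(u) = -36 (I(u) = 4*(-1*9) = 4*(-9) = -36)
I(6) - ((-6 + 9)/(4 + 5))*(-12)*(-12) = -36 - ((-6 + 9)/(4 + 5))*(-12)*(-12) = -36 - (3/9)*(-12)*(-12) = -36 - (3*(⅑))*(-12)*(-12) = -36 - (⅓)*(-12)*(-12) = -36 - (-4)*(-12) = -36 - 1*48 = -36 - 48 = -84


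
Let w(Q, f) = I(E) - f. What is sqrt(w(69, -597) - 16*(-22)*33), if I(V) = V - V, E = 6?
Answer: 3*sqrt(1357) ≈ 110.51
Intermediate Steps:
I(V) = 0
w(Q, f) = -f (w(Q, f) = 0 - f = -f)
sqrt(w(69, -597) - 16*(-22)*33) = sqrt(-1*(-597) - 16*(-22)*33) = sqrt(597 + 352*33) = sqrt(597 + 11616) = sqrt(12213) = 3*sqrt(1357)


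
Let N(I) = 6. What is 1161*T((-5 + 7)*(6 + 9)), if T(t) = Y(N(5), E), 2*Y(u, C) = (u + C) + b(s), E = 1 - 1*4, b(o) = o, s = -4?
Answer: -1161/2 ≈ -580.50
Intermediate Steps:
E = -3 (E = 1 - 4 = -3)
Y(u, C) = -2 + C/2 + u/2 (Y(u, C) = ((u + C) - 4)/2 = ((C + u) - 4)/2 = (-4 + C + u)/2 = -2 + C/2 + u/2)
T(t) = -½ (T(t) = -2 + (½)*(-3) + (½)*6 = -2 - 3/2 + 3 = -½)
1161*T((-5 + 7)*(6 + 9)) = 1161*(-½) = -1161/2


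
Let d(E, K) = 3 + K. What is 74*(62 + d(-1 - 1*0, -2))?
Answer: 4662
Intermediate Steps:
74*(62 + d(-1 - 1*0, -2)) = 74*(62 + (3 - 2)) = 74*(62 + 1) = 74*63 = 4662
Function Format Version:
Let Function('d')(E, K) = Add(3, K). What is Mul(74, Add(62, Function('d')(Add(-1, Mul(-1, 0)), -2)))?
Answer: 4662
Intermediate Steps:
Mul(74, Add(62, Function('d')(Add(-1, Mul(-1, 0)), -2))) = Mul(74, Add(62, Add(3, -2))) = Mul(74, Add(62, 1)) = Mul(74, 63) = 4662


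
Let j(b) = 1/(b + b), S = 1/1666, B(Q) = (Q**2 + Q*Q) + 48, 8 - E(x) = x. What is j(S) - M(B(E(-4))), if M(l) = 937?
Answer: -104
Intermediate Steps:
E(x) = 8 - x
B(Q) = 48 + 2*Q**2 (B(Q) = (Q**2 + Q**2) + 48 = 2*Q**2 + 48 = 48 + 2*Q**2)
S = 1/1666 ≈ 0.00060024
j(b) = 1/(2*b)
j(S) - M(B(E(-4))) = 1/(2*(1/1666)) - 1*937 = (1/2)*1666 - 937 = 833 - 937 = -104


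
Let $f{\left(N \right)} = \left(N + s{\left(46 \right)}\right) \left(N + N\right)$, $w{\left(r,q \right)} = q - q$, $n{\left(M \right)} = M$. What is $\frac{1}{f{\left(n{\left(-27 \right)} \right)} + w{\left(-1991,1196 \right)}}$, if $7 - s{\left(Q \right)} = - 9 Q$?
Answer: $- \frac{1}{21276} \approx -4.7001 \cdot 10^{-5}$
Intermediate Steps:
$s{\left(Q \right)} = 7 + 9 Q$ ($s{\left(Q \right)} = 7 - - 9 Q = 7 + 9 Q$)
$w{\left(r,q \right)} = 0$
$f{\left(N \right)} = 2 N \left(421 + N\right)$ ($f{\left(N \right)} = \left(N + \left(7 + 9 \cdot 46\right)\right) \left(N + N\right) = \left(N + \left(7 + 414\right)\right) 2 N = \left(N + 421\right) 2 N = \left(421 + N\right) 2 N = 2 N \left(421 + N\right)$)
$\frac{1}{f{\left(n{\left(-27 \right)} \right)} + w{\left(-1991,1196 \right)}} = \frac{1}{2 \left(-27\right) \left(421 - 27\right) + 0} = \frac{1}{2 \left(-27\right) 394 + 0} = \frac{1}{-21276 + 0} = \frac{1}{-21276} = - \frac{1}{21276}$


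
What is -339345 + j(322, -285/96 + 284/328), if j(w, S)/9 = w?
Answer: -336447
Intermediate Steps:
j(w, S) = 9*w
-339345 + j(322, -285/96 + 284/328) = -339345 + 9*322 = -339345 + 2898 = -336447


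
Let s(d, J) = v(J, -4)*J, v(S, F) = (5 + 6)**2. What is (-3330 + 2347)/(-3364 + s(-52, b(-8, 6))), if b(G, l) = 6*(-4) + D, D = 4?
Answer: 983/5784 ≈ 0.16995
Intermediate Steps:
b(G, l) = -20 (b(G, l) = 6*(-4) + 4 = -24 + 4 = -20)
v(S, F) = 121 (v(S, F) = 11**2 = 121)
s(d, J) = 121*J
(-3330 + 2347)/(-3364 + s(-52, b(-8, 6))) = (-3330 + 2347)/(-3364 + 121*(-20)) = -983/(-3364 - 2420) = -983/(-5784) = -983*(-1/5784) = 983/5784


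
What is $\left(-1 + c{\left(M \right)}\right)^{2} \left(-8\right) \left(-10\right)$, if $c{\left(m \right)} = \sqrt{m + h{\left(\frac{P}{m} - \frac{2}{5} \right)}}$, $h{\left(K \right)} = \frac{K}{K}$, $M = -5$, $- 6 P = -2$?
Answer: $-240 - 320 i \approx -240.0 - 320.0 i$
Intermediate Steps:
$P = \frac{1}{3}$ ($P = \left(- \frac{1}{6}\right) \left(-2\right) = \frac{1}{3} \approx 0.33333$)
$h{\left(K \right)} = 1$
$c{\left(m \right)} = \sqrt{1 + m}$ ($c{\left(m \right)} = \sqrt{m + 1} = \sqrt{1 + m}$)
$\left(-1 + c{\left(M \right)}\right)^{2} \left(-8\right) \left(-10\right) = \left(-1 + \sqrt{1 - 5}\right)^{2} \left(-8\right) \left(-10\right) = \left(-1 + \sqrt{-4}\right)^{2} \left(-8\right) \left(-10\right) = \left(-1 + 2 i\right)^{2} \left(-8\right) \left(-10\right) = - 8 \left(-1 + 2 i\right)^{2} \left(-10\right) = 80 \left(-1 + 2 i\right)^{2}$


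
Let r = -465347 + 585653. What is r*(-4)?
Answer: -481224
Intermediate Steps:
r = 120306
r*(-4) = 120306*(-4) = -481224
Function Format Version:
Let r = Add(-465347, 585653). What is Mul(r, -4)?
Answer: -481224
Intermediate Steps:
r = 120306
Mul(r, -4) = Mul(120306, -4) = -481224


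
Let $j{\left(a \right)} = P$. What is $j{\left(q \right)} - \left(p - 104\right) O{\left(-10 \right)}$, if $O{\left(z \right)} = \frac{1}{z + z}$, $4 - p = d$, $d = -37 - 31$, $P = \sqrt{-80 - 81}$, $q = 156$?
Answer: $- \frac{8}{5} + i \sqrt{161} \approx -1.6 + 12.689 i$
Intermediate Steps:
$P = i \sqrt{161}$ ($P = \sqrt{-161} = i \sqrt{161} \approx 12.689 i$)
$d = -68$ ($d = -37 - 31 = -68$)
$p = 72$ ($p = 4 - -68 = 4 + 68 = 72$)
$O{\left(z \right)} = \frac{1}{2 z}$
$j{\left(a \right)} = i \sqrt{161}$
$j{\left(q \right)} - \left(p - 104\right) O{\left(-10 \right)} = i \sqrt{161} - \left(72 - 104\right) \frac{1}{2 \left(-10\right)} = i \sqrt{161} - - 32 \cdot \frac{1}{2} \left(- \frac{1}{10}\right) = i \sqrt{161} - \left(-32\right) \left(- \frac{1}{20}\right) = i \sqrt{161} - \frac{8}{5} = - \frac{8}{5} + i \sqrt{161}$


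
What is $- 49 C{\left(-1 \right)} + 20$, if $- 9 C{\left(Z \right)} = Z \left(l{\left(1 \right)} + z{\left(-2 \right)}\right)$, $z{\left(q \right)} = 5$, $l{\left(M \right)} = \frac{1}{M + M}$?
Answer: $- \frac{179}{18} \approx -9.9444$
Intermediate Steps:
$l{\left(M \right)} = \frac{1}{2 M}$
$C{\left(Z \right)} = - \frac{11 Z}{18}$ ($C{\left(Z \right)} = - \frac{Z \left(\frac{1}{2 \cdot 1} + 5\right)}{9} = - \frac{Z \left(\frac{1}{2} \cdot 1 + 5\right)}{9} = - \frac{Z \left(\frac{1}{2} + 5\right)}{9} = - \frac{Z \frac{11}{2}}{9} = - \frac{\frac{11}{2} Z}{9} = - \frac{11 Z}{18}$)
$- 49 C{\left(-1 \right)} + 20 = - 49 \left(\left(- \frac{11}{18}\right) \left(-1\right)\right) + 20 = \left(-49\right) \frac{11}{18} + 20 = - \frac{539}{18} + 20 = - \frac{179}{18}$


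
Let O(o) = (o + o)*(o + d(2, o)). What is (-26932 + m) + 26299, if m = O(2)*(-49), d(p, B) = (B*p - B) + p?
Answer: -1809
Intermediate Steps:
d(p, B) = p - B + B*p (d(p, B) = (-B + B*p) + p = p - B + B*p)
O(o) = 2*o*(2 + 2*o) (O(o) = (o + o)*(o + (2 - o + o*2)) = (2*o)*(o + (2 - o + 2*o)) = (2*o)*(o + (2 + o)) = (2*o)*(2 + 2*o) = 2*o*(2 + 2*o))
m = -1176 (m = (4*2*(1 + 2))*(-49) = (4*2*3)*(-49) = 24*(-49) = -1176)
(-26932 + m) + 26299 = (-26932 - 1176) + 26299 = -28108 + 26299 = -1809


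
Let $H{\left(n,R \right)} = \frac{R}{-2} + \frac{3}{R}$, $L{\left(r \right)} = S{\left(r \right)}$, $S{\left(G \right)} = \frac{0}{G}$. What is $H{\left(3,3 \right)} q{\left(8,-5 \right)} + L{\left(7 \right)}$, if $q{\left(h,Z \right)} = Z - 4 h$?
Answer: $\frac{37}{2} \approx 18.5$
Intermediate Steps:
$S{\left(G \right)} = 0$
$L{\left(r \right)} = 0$
$H{\left(n,R \right)} = \frac{3}{R} - \frac{R}{2}$ ($H{\left(n,R \right)} = R \left(- \frac{1}{2}\right) + \frac{3}{R} = - \frac{R}{2} + \frac{3}{R} = \frac{3}{R} - \frac{R}{2}$)
$H{\left(3,3 \right)} q{\left(8,-5 \right)} + L{\left(7 \right)} = \left(\frac{3}{3} - \frac{3}{2}\right) \left(-5 - 32\right) + 0 = \left(3 \cdot \frac{1}{3} - \frac{3}{2}\right) \left(-5 - 32\right) + 0 = \left(1 - \frac{3}{2}\right) \left(-37\right) + 0 = \left(- \frac{1}{2}\right) \left(-37\right) + 0 = \frac{37}{2} + 0 = \frac{37}{2}$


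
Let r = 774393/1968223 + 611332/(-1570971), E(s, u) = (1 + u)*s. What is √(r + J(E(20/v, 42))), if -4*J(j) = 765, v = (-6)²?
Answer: I*√7313690875860362153736563241/6184042509066 ≈ 13.829*I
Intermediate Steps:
v = 36
E(s, u) = s*(1 + u)
J(j) = -765/4 (J(j) = -¼*765 = -765/4)
r = 13311242567/3092021254533 (r = 774393*(1/1968223) + 611332*(-1/1570971) = 774393/1968223 - 611332/1570971 = 13311242567/3092021254533 ≈ 0.0043050)
√(r + J(E(20/v, 42))) = √(13311242567/3092021254533 - 765/4) = √(-2365343014747477/12368085018132) = I*√7313690875860362153736563241/6184042509066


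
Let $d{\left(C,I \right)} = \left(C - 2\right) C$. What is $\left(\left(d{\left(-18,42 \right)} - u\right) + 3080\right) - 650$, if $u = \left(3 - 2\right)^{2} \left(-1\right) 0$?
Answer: $2790$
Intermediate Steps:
$u = 0$ ($u = 1^{2} \left(-1\right) 0 = 1 \left(-1\right) 0 = \left(-1\right) 0 = 0$)
$d{\left(C,I \right)} = C \left(-2 + C\right)$ ($d{\left(C,I \right)} = \left(-2 + C\right) C = C \left(-2 + C\right)$)
$\left(\left(d{\left(-18,42 \right)} - u\right) + 3080\right) - 650 = \left(\left(- 18 \left(-2 - 18\right) - 0\right) + 3080\right) - 650 = \left(\left(\left(-18\right) \left(-20\right) + 0\right) + 3080\right) - 650 = \left(\left(360 + 0\right) + 3080\right) - 650 = \left(360 + 3080\right) - 650 = 3440 - 650 = 2790$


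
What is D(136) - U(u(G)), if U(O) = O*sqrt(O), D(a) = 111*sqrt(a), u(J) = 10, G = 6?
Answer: -10*sqrt(10) + 222*sqrt(34) ≈ 1262.8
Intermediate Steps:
U(O) = O**(3/2)
D(136) - U(u(G)) = 111*sqrt(136) - 10**(3/2) = 111*(2*sqrt(34)) - 10*sqrt(10) = 222*sqrt(34) - 10*sqrt(10) = -10*sqrt(10) + 222*sqrt(34)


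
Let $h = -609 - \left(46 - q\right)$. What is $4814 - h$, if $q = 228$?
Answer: $5241$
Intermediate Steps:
$h = -427$ ($h = -609 - \left(46 - 228\right) = -609 - -182 = -609 + 182 = -427$)
$4814 - h = 4814 - -427 = 4814 + 427 = 5241$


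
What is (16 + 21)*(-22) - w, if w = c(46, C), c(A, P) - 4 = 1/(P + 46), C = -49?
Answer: -2453/3 ≈ -817.67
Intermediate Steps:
c(A, P) = 4 + 1/(46 + P) (c(A, P) = 4 + 1/(P + 46) = 4 + 1/(46 + P))
w = 11/3 (w = (185 + 4*(-49))/(46 - 49) = (185 - 196)/(-3) = -⅓*(-11) = 11/3 ≈ 3.6667)
(16 + 21)*(-22) - w = (16 + 21)*(-22) - 1*11/3 = 37*(-22) - 11/3 = -814 - 11/3 = -2453/3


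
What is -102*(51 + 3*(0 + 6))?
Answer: -7038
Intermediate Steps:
-102*(51 + 3*(0 + 6)) = -102*(51 + 3*6) = -102*(51 + 18) = -102*69 = -7038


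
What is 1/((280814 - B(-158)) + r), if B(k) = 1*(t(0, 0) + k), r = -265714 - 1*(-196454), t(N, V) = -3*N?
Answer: 1/211712 ≈ 4.7234e-6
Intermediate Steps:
r = -69260 (r = -265714 + 196454 = -69260)
B(k) = k (B(k) = 1*(-3*0 + k) = 1*(0 + k) = 1*k = k)
1/((280814 - B(-158)) + r) = 1/((280814 - 1*(-158)) - 69260) = 1/((280814 + 158) - 69260) = 1/(280972 - 69260) = 1/211712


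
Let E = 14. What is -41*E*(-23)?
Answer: 13202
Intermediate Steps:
-41*E*(-23) = -41*14*(-23) = -574*(-23) = 13202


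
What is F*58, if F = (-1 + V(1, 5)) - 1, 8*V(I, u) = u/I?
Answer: -319/4 ≈ -79.750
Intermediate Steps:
V(I, u) = u/(8*I) (V(I, u) = (u/I)/8 = u/(8*I))
F = -11/8 (F = (-1 + (1/8)*5/1) - 1 = (-1 + (1/8)*5*1) - 1 = (-1 + 5/8) - 1 = -3/8 - 1 = -11/8 ≈ -1.3750)
F*58 = -11/8*58 = -319/4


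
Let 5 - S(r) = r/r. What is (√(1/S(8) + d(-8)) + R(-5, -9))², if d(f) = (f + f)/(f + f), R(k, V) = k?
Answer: (10 - √5)²/4 ≈ 15.070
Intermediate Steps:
S(r) = 4 (S(r) = 5 - r/r = 5 - 1*1 = 5 - 1 = 4)
d(f) = 1 (d(f) = (2*f)/((2*f)) = (2*f)*(1/(2*f)) = 1)
(√(1/S(8) + d(-8)) + R(-5, -9))² = (√(1/4 + 1) - 5)² = (√(¼ + 1) - 5)² = (√(5/4) - 5)² = (√5/2 - 5)² = (-5 + √5/2)²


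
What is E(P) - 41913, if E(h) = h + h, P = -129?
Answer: -42171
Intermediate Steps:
E(h) = 2*h
E(P) - 41913 = 2*(-129) - 41913 = -258 - 41913 = -42171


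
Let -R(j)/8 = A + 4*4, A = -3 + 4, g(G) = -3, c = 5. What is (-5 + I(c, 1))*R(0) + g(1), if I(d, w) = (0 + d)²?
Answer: -2723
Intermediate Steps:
I(d, w) = d²
A = 1
R(j) = -136 (R(j) = -8*(1 + 4*4) = -8*(1 + 16) = -8*17 = -136)
(-5 + I(c, 1))*R(0) + g(1) = (-5 + 5²)*(-136) - 3 = (-5 + 25)*(-136) - 3 = 20*(-136) - 3 = -2720 - 3 = -2723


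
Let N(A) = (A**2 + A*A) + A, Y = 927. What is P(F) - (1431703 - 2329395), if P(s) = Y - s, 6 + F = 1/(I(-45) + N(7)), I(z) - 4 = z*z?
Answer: 1917665749/2134 ≈ 8.9863e+5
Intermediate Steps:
N(A) = A + 2*A**2 (N(A) = (A**2 + A**2) + A = 2*A**2 + A = A + 2*A**2)
I(z) = 4 + z**2 (I(z) = 4 + z*z = 4 + z**2)
F = -12803/2134 (F = -6 + 1/((4 + (-45)**2) + 7*(1 + 2*7)) = -6 + 1/((4 + 2025) + 7*(1 + 14)) = -6 + 1/(2029 + 7*15) = -6 + 1/(2029 + 105) = -6 + 1/2134 = -12803/2134 ≈ -5.9995)
P(s) = 927 - s
P(F) - (1431703 - 2329395) = (927 - 1*(-12803/2134)) - (1431703 - 2329395) = (927 + 12803/2134) - 1*(-897692) = 1991021/2134 + 897692 = 1917665749/2134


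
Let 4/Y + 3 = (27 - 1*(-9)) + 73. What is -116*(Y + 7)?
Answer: -43268/53 ≈ -816.38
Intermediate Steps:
Y = 2/53 (Y = 4/(-3 + ((27 - 1*(-9)) + 73)) = 4/(-3 + ((27 + 9) + 73)) = 4/(-3 + (36 + 73)) = 4/(-3 + 109) = 4/106 = 4*(1/106) = 2/53 ≈ 0.037736)
-116*(Y + 7) = -116*(2/53 + 7) = -116*373/53 = -43268/53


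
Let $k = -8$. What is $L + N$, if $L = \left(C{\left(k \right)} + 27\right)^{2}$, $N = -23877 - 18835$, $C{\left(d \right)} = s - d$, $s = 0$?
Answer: $-41487$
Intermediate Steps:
$C{\left(d \right)} = - d$ ($C{\left(d \right)} = 0 - d = - d$)
$N = -42712$
$L = 1225$ ($L = \left(\left(-1\right) \left(-8\right) + 27\right)^{2} = \left(8 + 27\right)^{2} = 35^{2} = 1225$)
$L + N = 1225 - 42712 = -41487$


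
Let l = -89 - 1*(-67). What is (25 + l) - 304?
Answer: -301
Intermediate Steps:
l = -22 (l = -89 + 67 = -22)
(25 + l) - 304 = (25 - 22) - 304 = 3 - 304 = -301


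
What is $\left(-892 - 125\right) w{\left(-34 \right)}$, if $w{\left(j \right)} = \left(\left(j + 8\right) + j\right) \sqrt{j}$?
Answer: $61020 i \sqrt{34} \approx 3.558 \cdot 10^{5} i$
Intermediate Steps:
$w{\left(j \right)} = \sqrt{j} \left(8 + 2 j\right)$ ($w{\left(j \right)} = \left(\left(8 + j\right) + j\right) \sqrt{j} = \left(8 + 2 j\right) \sqrt{j} = \sqrt{j} \left(8 + 2 j\right)$)
$\left(-892 - 125\right) w{\left(-34 \right)} = \left(-892 - 125\right) 2 \sqrt{-34} \left(4 - 34\right) = \left(-892 - 125\right) 2 i \sqrt{34} \left(-30\right) = - 1017 \left(- 60 i \sqrt{34}\right) = 61020 i \sqrt{34}$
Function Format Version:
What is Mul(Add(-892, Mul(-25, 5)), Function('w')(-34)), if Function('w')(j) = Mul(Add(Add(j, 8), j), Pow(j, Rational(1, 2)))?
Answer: Mul(61020, I, Pow(34, Rational(1, 2))) ≈ Mul(3.5580e+5, I)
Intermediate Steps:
Function('w')(j) = Mul(Pow(j, Rational(1, 2)), Add(8, Mul(2, j))) (Function('w')(j) = Mul(Add(Add(8, j), j), Pow(j, Rational(1, 2))) = Mul(Add(8, Mul(2, j)), Pow(j, Rational(1, 2))) = Mul(Pow(j, Rational(1, 2)), Add(8, Mul(2, j))))
Mul(Add(-892, Mul(-25, 5)), Function('w')(-34)) = Mul(Add(-892, Mul(-25, 5)), Mul(2, Pow(-34, Rational(1, 2)), Add(4, -34))) = Mul(Add(-892, -125), Mul(2, Mul(I, Pow(34, Rational(1, 2))), -30)) = Mul(-1017, Mul(-60, I, Pow(34, Rational(1, 2)))) = Mul(61020, I, Pow(34, Rational(1, 2)))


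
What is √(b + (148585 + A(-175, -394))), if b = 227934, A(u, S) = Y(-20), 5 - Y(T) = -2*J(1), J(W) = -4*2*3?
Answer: 2*√94119 ≈ 613.58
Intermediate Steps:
J(W) = -24 (J(W) = -8*3 = -24)
Y(T) = -43 (Y(T) = 5 - (-2)*(-24) = 5 - 1*48 = 5 - 48 = -43)
A(u, S) = -43
√(b + (148585 + A(-175, -394))) = √(227934 + (148585 - 43)) = √(227934 + 148542) = √376476 = 2*√94119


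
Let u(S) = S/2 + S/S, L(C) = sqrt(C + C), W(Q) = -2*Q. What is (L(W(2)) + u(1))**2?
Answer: -23/4 + 6*I*sqrt(2) ≈ -5.75 + 8.4853*I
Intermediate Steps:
L(C) = sqrt(2)*sqrt(C) (L(C) = sqrt(2*C) = sqrt(2)*sqrt(C))
u(S) = 1 + S/2 (u(S) = S*(1/2) + 1 = S/2 + 1 = 1 + S/2)
(L(W(2)) + u(1))**2 = (sqrt(2)*sqrt(-2*2) + (1 + (1/2)*1))**2 = (sqrt(2)*sqrt(-4) + (1 + 1/2))**2 = (sqrt(2)*(2*I) + 3/2)**2 = (2*I*sqrt(2) + 3/2)**2 = (3/2 + 2*I*sqrt(2))**2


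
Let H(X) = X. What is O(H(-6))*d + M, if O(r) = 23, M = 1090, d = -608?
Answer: -12894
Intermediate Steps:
O(H(-6))*d + M = 23*(-608) + 1090 = -13984 + 1090 = -12894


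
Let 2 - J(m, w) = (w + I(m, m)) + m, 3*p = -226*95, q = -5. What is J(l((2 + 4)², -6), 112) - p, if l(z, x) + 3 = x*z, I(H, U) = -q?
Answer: 21782/3 ≈ 7260.7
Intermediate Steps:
I(H, U) = 5 (I(H, U) = -1*(-5) = 5)
p = -21470/3 (p = (-226*95)/3 = (⅓)*(-21470) = -21470/3 ≈ -7156.7)
l(z, x) = -3 + x*z
J(m, w) = -3 - m - w (J(m, w) = 2 - ((w + 5) + m) = 2 - ((5 + w) + m) = 2 - (5 + m + w) = 2 + (-5 - m - w) = -3 - m - w)
J(l((2 + 4)², -6), 112) - p = (-3 - (-3 - 6*(2 + 4)²) - 1*112) - 1*(-21470/3) = (-3 - (-3 - 6*6²) - 112) + 21470/3 = (-3 - (-3 - 6*36) - 112) + 21470/3 = (-3 - (-3 - 216) - 112) + 21470/3 = (-3 - 1*(-219) - 112) + 21470/3 = (-3 + 219 - 112) + 21470/3 = 104 + 21470/3 = 21782/3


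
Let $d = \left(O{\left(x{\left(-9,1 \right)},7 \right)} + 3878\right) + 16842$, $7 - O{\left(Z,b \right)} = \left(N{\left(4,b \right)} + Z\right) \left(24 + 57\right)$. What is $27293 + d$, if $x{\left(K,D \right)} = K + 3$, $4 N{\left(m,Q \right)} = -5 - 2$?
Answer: $\frac{194591}{4} \approx 48648.0$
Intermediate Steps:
$N{\left(m,Q \right)} = - \frac{7}{4}$ ($N{\left(m,Q \right)} = \frac{-5 - 2}{4} = \frac{1}{4} \left(-7\right) = - \frac{7}{4}$)
$x{\left(K,D \right)} = 3 + K$
$O{\left(Z,b \right)} = \frac{595}{4} - 81 Z$ ($O{\left(Z,b \right)} = 7 - \left(- \frac{7}{4} + Z\right) \left(24 + 57\right) = 7 - \left(- \frac{7}{4} + Z\right) 81 = 7 - \left(- \frac{567}{4} + 81 Z\right) = \frac{595}{4} - 81 Z$)
$d = \frac{85419}{4}$ ($d = \left(\left(\frac{595}{4} - 81 \left(3 - 9\right)\right) + 3878\right) + 16842 = \left(\left(\frac{595}{4} - -486\right) + 3878\right) + 16842 = \left(\left(\frac{595}{4} + 486\right) + 3878\right) + 16842 = \left(\frac{2539}{4} + 3878\right) + 16842 = \frac{18051}{4} + 16842 = \frac{85419}{4} \approx 21355.0$)
$27293 + d = 27293 + \frac{85419}{4} = \frac{194591}{4}$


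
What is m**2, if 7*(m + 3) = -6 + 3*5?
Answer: 144/49 ≈ 2.9388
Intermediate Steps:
m = -12/7 (m = -3 + (-6 + 3*5)/7 = -3 + (-6 + 15)/7 = -3 + (1/7)*9 = -3 + 9/7 = -12/7 ≈ -1.7143)
m**2 = (-12/7)**2 = 144/49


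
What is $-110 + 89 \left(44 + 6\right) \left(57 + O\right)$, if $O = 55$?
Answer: $498290$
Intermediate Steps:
$-110 + 89 \left(44 + 6\right) \left(57 + O\right) = -110 + 89 \left(44 + 6\right) \left(57 + 55\right) = -110 + 89 \cdot 50 \cdot 112 = -110 + 89 \cdot 5600 = -110 + 498400 = 498290$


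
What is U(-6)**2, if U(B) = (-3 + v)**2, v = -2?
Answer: 625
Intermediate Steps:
U(B) = 25 (U(B) = (-3 - 2)**2 = (-5)**2 = 25)
U(-6)**2 = 25**2 = 625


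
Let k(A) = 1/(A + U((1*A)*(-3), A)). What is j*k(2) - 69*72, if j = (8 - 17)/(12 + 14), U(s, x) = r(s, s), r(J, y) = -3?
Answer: -129159/26 ≈ -4967.7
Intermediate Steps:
U(s, x) = -3
j = -9/26 ≈ -0.34615
k(A) = 1/(-3 + A) (k(A) = 1/(A - 3) = 1/(-3 + A))
j*k(2) - 69*72 = -9/(26*(-3 + 2)) - 69*72 = -9/26/(-1) - 4968 = -9/26*(-1) - 4968 = 9/26 - 4968 = -129159/26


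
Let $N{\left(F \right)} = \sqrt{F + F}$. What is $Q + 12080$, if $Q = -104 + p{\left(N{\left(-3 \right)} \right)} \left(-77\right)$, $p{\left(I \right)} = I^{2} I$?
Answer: $11976 + 462 i \sqrt{6} \approx 11976.0 + 1131.7 i$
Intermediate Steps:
$N{\left(F \right)} = \sqrt{2} \sqrt{F}$ ($N{\left(F \right)} = \sqrt{2 F} = \sqrt{2} \sqrt{F}$)
$p{\left(I \right)} = I^{3}$
$Q = -104 + 462 i \sqrt{6}$ ($Q = -104 + \left(\sqrt{2} \sqrt{-3}\right)^{3} \left(-77\right) = -104 + \left(\sqrt{2} i \sqrt{3}\right)^{3} \left(-77\right) = -104 + \left(i \sqrt{6}\right)^{3} \left(-77\right) = -104 + - 6 i \sqrt{6} \left(-77\right) = -104 + 462 i \sqrt{6} \approx -104.0 + 1131.7 i$)
$Q + 12080 = \left(-104 + 462 i \sqrt{6}\right) + 12080 = 11976 + 462 i \sqrt{6}$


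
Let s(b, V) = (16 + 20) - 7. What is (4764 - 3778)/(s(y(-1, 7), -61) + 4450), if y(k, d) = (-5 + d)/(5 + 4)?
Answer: 986/4479 ≈ 0.22014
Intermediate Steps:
y(k, d) = -5/9 + d/9 (y(k, d) = (-5 + d)/9 = (-5 + d)*(⅑) = -5/9 + d/9)
s(b, V) = 29 (s(b, V) = 36 - 7 = 29)
(4764 - 3778)/(s(y(-1, 7), -61) + 4450) = (4764 - 3778)/(29 + 4450) = 986/4479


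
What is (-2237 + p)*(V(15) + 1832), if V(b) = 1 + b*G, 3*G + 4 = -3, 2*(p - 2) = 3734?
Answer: -661664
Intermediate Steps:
p = 1869 (p = 2 + (1/2)*3734 = 2 + 1867 = 1869)
G = -7/3 (G = -4/3 + (1/3)*(-3) = -4/3 - 1 = -7/3 ≈ -2.3333)
V(b) = 1 - 7*b/3 (V(b) = 1 + b*(-7/3) = 1 - 7*b/3)
(-2237 + p)*(V(15) + 1832) = (-2237 + 1869)*((1 - 7/3*15) + 1832) = -368*((1 - 35) + 1832) = -368*(-34 + 1832) = -368*1798 = -661664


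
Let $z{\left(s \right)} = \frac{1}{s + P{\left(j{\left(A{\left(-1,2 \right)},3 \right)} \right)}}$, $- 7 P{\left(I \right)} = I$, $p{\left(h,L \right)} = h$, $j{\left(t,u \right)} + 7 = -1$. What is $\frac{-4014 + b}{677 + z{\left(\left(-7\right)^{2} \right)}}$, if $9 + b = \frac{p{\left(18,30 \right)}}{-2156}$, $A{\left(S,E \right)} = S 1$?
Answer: $- \frac{1522217853}{256169452} \approx -5.9422$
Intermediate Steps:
$A{\left(S,E \right)} = S$
$j{\left(t,u \right)} = -8$ ($j{\left(t,u \right)} = -7 - 1 = -8$)
$P{\left(I \right)} = - \frac{I}{7}$
$z{\left(s \right)} = \frac{1}{\frac{8}{7} + s}$ ($z{\left(s \right)} = \frac{1}{s - - \frac{8}{7}} = \frac{1}{s + \frac{8}{7}} = \frac{1}{\frac{8}{7} + s}$)
$b = - \frac{9711}{1078}$ ($b = -9 + \frac{18}{-2156} = -9 + 18 \left(- \frac{1}{2156}\right) = -9 - \frac{9}{1078} = - \frac{9711}{1078} \approx -9.0083$)
$\frac{-4014 + b}{677 + z{\left(\left(-7\right)^{2} \right)}} = \frac{-4014 - \frac{9711}{1078}}{677 + \frac{7}{8 + 7 \left(-7\right)^{2}}} = - \frac{4336803}{1078 \left(677 + \frac{7}{8 + 7 \cdot 49}\right)} = - \frac{4336803}{1078 \left(677 + \frac{7}{8 + 343}\right)} = - \frac{4336803}{1078 \left(677 + \frac{7}{351}\right)} = - \frac{4336803}{1078 \cdot \frac{237634}{351}} = \left(- \frac{4336803}{1078}\right) \frac{351}{237634} = - \frac{1522217853}{256169452}$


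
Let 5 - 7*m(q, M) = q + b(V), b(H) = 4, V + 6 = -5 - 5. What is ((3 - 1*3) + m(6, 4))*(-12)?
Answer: 60/7 ≈ 8.5714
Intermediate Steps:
V = -16 (V = -6 + (-5 - 5) = -6 - 10 = -16)
m(q, M) = ⅐ - q/7 (m(q, M) = 5/7 - (q + 4)/7 = 5/7 - (4 + q)/7 = 5/7 + (-4/7 - q/7) = ⅐ - q/7)
((3 - 1*3) + m(6, 4))*(-12) = ((3 - 1*3) + (⅐ - ⅐*6))*(-12) = ((3 - 3) + (⅐ - 6/7))*(-12) = (0 - 5/7)*(-12) = -5/7*(-12) = 60/7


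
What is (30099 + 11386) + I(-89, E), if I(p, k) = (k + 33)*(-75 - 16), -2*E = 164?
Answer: 45944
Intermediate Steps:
E = -82 (E = -½*164 = -82)
I(p, k) = -3003 - 91*k (I(p, k) = (33 + k)*(-91) = -3003 - 91*k)
(30099 + 11386) + I(-89, E) = (30099 + 11386) + (-3003 - 91*(-82)) = 41485 + (-3003 + 7462) = 41485 + 4459 = 45944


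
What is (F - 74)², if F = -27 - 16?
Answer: 13689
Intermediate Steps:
F = -43
(F - 74)² = (-43 - 74)² = (-117)² = 13689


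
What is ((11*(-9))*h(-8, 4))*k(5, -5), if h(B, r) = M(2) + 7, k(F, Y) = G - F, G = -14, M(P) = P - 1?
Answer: 15048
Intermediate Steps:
M(P) = -1 + P
k(F, Y) = -14 - F
h(B, r) = 8 (h(B, r) = (-1 + 2) + 7 = 1 + 7 = 8)
((11*(-9))*h(-8, 4))*k(5, -5) = ((11*(-9))*8)*(-14 - 1*5) = (-99*8)*(-14 - 5) = -792*(-19) = 15048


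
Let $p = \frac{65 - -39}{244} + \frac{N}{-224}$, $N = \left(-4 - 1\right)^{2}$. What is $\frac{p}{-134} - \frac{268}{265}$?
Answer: $- \frac{491840803}{485208640} \approx -1.0137$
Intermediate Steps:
$N = 25$ ($N = \left(-5\right)^{2} = 25$)
$p = \frac{4299}{13664}$ ($p = \frac{65 - -39}{244} + \frac{25}{-224} = \left(65 + 39\right) \frac{1}{244} + 25 \left(- \frac{1}{224}\right) = 104 \cdot \frac{1}{244} - \frac{25}{224} = \frac{26}{61} - \frac{25}{224} = \frac{4299}{13664} \approx 0.31462$)
$\frac{p}{-134} - \frac{268}{265} = \frac{4299}{13664 \left(-134\right)} - \frac{268}{265} = \frac{4299}{13664} \left(- \frac{1}{134}\right) - \frac{268}{265} = - \frac{4299}{1830976} - \frac{268}{265} = - \frac{491840803}{485208640}$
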